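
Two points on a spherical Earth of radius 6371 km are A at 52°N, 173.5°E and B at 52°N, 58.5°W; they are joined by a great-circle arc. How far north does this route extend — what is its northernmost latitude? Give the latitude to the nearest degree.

The great circle lies in the plane with unit normal n̂ = (p₁ × p₂)/|p₁ × p₂|.
Here n̂_z ≈ +0.324; the vertex latitude is φ_max = arccos|n̂_z| ≈ 71.1°.
Check via Clairaut: cos φ_max = |cos φ₁| · sin C = cos(52.0°)·sin(31.8°) ≈ 0.324, again giving ≈ 71.1°.

≈ 71°N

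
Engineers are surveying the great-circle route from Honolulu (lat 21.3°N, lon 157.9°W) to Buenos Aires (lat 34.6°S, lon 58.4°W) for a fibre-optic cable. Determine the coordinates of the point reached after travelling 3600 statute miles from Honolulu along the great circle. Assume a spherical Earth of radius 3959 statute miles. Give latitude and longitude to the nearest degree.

Convert each endpoint to a unit vector on the sphere (x = cos φ cos λ, y = cos φ sin λ, z = sin φ).
The central angle between the endpoints is δ = arccos(p₁·p₂) ≈ 1.910 rad (109.4°). The total great-circle distance is δ·R ≈ 1.910 × 3959 ≈ 7562 mi, so the target fraction is f = 3600/7562 ≈ 0.476.
Interpolate at f ≈ 0.476 with slerp weights a = sin((1−f)δ)/sin δ ≈ 0.893, b = sin(fδ)/sin δ ≈ 0.837.
p = a·p₁ + b·p₂ ≈ (-0.410, -0.900, -0.151); φ = arcsin(p_z) ≈ -8.68°, λ = atan2(p_y, p_x) ≈ -114.49°.

≈ lat 9°S, lon 114°W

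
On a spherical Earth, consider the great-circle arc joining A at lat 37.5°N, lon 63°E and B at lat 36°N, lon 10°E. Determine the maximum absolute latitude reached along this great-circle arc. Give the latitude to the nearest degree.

The great circle lies in the plane with unit normal n̂ = (p₁ × p₂)/|p₁ × p₂|.
Here n̂_z ≈ -0.767; the vertex latitude is φ_max = arccos|n̂_z| ≈ 39.9°.
Check via Clairaut: cos φ_max = |cos φ₁| · sin C = cos(37.5°)·sin(75.3°) ≈ 0.767, again giving ≈ 39.9°.

≈ 40°N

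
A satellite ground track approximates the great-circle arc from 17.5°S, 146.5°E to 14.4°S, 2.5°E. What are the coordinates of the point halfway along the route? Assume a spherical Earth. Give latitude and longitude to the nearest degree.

From cos δ = sin φ₁ sin φ₂ + cos φ₁ cos φ₂ cos Δλ, the central angle is δ ≈ 2.308 rad (132.3°).
Interpolate at f = 1/2 with slerp weights a = sin((1−f)δ)/sin δ ≈ 1.236, b = sin(fδ)/sin δ ≈ 1.236.
p = a·p₁ + b·p₂ ≈ (0.213, 0.703, -0.679); φ = arcsin(p_z) ≈ -42.76°, λ = atan2(p_y, p_x) ≈ 73.14°.

≈ 43°S, 73°E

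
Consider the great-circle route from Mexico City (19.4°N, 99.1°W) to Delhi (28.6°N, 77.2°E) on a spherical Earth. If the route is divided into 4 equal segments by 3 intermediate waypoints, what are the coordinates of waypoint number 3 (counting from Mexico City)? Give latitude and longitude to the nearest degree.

Convert each endpoint to a unit vector on the sphere (x = cos φ cos λ, y = cos φ sin λ, z = sin φ).
The central angle between the endpoints is δ = arccos(p₁·p₂) ≈ 2.302 rad (131.9°).
Interpolate at f = 3/4 with slerp weights a = sin((1−f)δ)/sin δ ≈ 0.731, b = sin(fδ)/sin δ ≈ 1.327.
p = a·p₁ + b·p₂ ≈ (0.149, 0.455, 0.878); φ = arcsin(p_z) ≈ 61.37°, λ = atan2(p_y, p_x) ≈ 71.87°.

≈ 61°N, 72°E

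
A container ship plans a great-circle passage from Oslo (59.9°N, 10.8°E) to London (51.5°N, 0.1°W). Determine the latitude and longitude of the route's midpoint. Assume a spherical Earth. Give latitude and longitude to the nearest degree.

From cos δ = sin φ₁ sin φ₂ + cos φ₁ cos φ₂ cos Δλ, the central angle is δ ≈ 0.181 rad (10.4°).
Interpolate at f = 1/2 with slerp weights a = sin((1−f)δ)/sin δ ≈ 0.502, b = sin(fδ)/sin δ ≈ 0.502.
p = a·p₁ + b·p₂ ≈ (0.560, 0.047, 0.827); φ = arcsin(p_z) ≈ 55.82°, λ = atan2(p_y, p_x) ≈ 4.76°.

≈ 56°N, 5°E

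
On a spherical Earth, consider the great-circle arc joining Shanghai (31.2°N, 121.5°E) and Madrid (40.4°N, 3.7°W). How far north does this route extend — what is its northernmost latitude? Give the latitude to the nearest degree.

The great circle lies in the plane with unit normal n̂ = (p₁ × p₂)/|p₁ × p₂|.
Here n̂_z ≈ -0.533; the vertex latitude is φ_max = arccos|n̂_z| ≈ 57.8°.
Check via Clairaut: cos φ_max = |cos φ₁| · sin C = cos(31.2°)·sin(38.5°) ≈ 0.533, again giving ≈ 57.8°.

≈ 58°N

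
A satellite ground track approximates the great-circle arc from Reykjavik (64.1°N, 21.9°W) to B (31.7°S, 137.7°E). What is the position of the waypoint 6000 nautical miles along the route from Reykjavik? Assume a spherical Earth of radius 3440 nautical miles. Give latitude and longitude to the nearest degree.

Write both endpoints as unit vectors p₁, p₂ with components (cos φ cos λ, cos φ sin λ, sin φ).
The central angle between the endpoints is δ = arccos(p₁·p₂) ≈ 2.534 rad (145.2°). The total great-circle distance is δ·R ≈ 2.534 × 3440 ≈ 8717 nmi, so the target fraction is f = 6000/8717 ≈ 0.688.
Interpolate at f ≈ 0.688 with slerp weights a = sin((1−f)δ)/sin δ ≈ 1.244, b = sin(fδ)/sin δ ≈ 1.725.
p = a·p₁ + b·p₂ ≈ (-0.582, 0.785, 0.212); φ = arcsin(p_z) ≈ 12.27°, λ = atan2(p_y, p_x) ≈ 126.52°.

≈ (12°N, 127°E)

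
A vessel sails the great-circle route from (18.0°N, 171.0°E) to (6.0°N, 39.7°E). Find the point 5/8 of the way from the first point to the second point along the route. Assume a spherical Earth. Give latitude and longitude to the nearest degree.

≈ (24°N, 85°E)

Convert each endpoint to a unit vector on the sphere (x = cos φ cos λ, y = cos φ sin λ, z = sin φ).
The central angle between the endpoints is δ = arccos(p₁·p₂) ≈ 2.204 rad (126.3°).
Interpolate at f = 5/8 with slerp weights a = sin((1−f)δ)/sin δ ≈ 0.913, b = sin(fδ)/sin δ ≈ 1.218.
p = a·p₁ + b·p₂ ≈ (0.074, 0.909, 0.409); φ = arcsin(p_z) ≈ 24.16°, λ = atan2(p_y, p_x) ≈ 85.32°.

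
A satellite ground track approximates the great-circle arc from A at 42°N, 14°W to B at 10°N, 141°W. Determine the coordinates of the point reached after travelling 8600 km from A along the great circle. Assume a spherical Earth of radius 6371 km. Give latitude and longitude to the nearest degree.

The haversine formula gives a central angle δ ≈ 1.901 rad (108.9°) between the endpoints. The total great-circle distance is δ·R ≈ 1.901 × 6371 ≈ 12111 km, so the target fraction is f = 8600/12111 ≈ 0.710.
Interpolate at f ≈ 0.710 with slerp weights a = sin((1−f)δ)/sin δ ≈ 0.554, b = sin(fδ)/sin δ ≈ 1.031.
p = a·p₁ + b·p₂ ≈ (-0.390, -0.739, 0.550); φ = arcsin(p_z) ≈ 33.33°, λ = atan2(p_y, p_x) ≈ -117.84°.

≈ 33°N, 118°W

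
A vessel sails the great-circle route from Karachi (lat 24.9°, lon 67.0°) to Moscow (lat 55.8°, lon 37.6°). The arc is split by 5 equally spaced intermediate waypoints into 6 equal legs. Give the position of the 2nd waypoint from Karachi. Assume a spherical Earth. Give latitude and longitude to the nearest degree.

≈ lat 36°, lon 60°

The haversine formula gives a central angle δ ≈ 0.656 rad (37.6°) between the endpoints.
Interpolate at f = 2/6 with slerp weights a = sin((1−f)δ)/sin δ ≈ 0.694, b = sin(fδ)/sin δ ≈ 0.356.
p = a·p₁ + b·p₂ ≈ (0.404, 0.702, 0.587); φ = arcsin(p_z) ≈ 35.91°, λ = atan2(p_y, p_x) ≈ 60.04°.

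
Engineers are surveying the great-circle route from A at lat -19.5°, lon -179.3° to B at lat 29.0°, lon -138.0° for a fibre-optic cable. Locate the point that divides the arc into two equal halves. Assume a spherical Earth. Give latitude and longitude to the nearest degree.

≈ lat 5°, lon -159°

The haversine formula gives a central angle δ ≈ 1.096 rad (62.8°) between the endpoints.
Interpolate at f = 1/2 with slerp weights a = sin((1−f)δ)/sin δ ≈ 0.586, b = sin(fδ)/sin δ ≈ 0.586.
p = a·p₁ + b·p₂ ≈ (-0.933, -0.350, 0.088); φ = arcsin(p_z) ≈ 5.07°, λ = atan2(p_y, p_x) ≈ -159.46°.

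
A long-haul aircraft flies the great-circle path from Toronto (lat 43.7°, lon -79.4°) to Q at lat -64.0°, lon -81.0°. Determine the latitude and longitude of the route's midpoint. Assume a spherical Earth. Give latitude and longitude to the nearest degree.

≈ lat -10°, lon -80°

Convert each endpoint to a unit vector on the sphere (x = cos φ cos λ, y = cos φ sin λ, z = sin φ).
The central angle between the endpoints is δ = arccos(p₁·p₂) ≈ 1.880 rad (107.7°).
Interpolate at f = 1/2 with slerp weights a = sin((1−f)δ)/sin δ ≈ 0.848, b = sin(fδ)/sin δ ≈ 0.848.
p = a·p₁ + b·p₂ ≈ (0.171, -0.969, -0.176); φ = arcsin(p_z) ≈ -10.15°, λ = atan2(p_y, p_x) ≈ -80.00°.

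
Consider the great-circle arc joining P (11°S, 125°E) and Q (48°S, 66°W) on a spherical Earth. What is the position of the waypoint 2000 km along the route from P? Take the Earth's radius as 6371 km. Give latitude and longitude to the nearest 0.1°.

≈ (28.8°S, 128.0°E)

The haversine formula gives a central angle δ ≈ 2.098 rad (120.2°) between the endpoints. The total great-circle distance is δ·R ≈ 2.098 × 6371 ≈ 13365 km, so the target fraction is f = 2000/13365 ≈ 0.150.
Interpolate at f ≈ 0.150 with slerp weights a = sin((1−f)δ)/sin δ ≈ 1.131, b = sin(fδ)/sin δ ≈ 0.357.
p = a·p₁ + b·p₂ ≈ (-0.539, 0.691, -0.481); φ = arcsin(p_z) ≈ -28.77°, λ = atan2(p_y, p_x) ≈ 127.98°.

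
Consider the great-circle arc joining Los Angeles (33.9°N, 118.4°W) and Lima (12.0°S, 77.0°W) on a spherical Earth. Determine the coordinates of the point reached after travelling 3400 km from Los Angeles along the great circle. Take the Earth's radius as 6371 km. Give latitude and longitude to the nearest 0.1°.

Write both endpoints as unit vectors p₁, p₂ with components (cos φ cos λ, cos φ sin λ, sin φ).
The central angle between the endpoints is δ = arccos(p₁·p₂) ≈ 1.055 rad (60.5°). The total great-circle distance is δ·R ≈ 1.055 × 6371 ≈ 6723 km, so the target fraction is f = 3400/6723 ≈ 0.506.
Interpolate at f ≈ 0.506 with slerp weights a = sin((1−f)δ)/sin δ ≈ 0.573, b = sin(fδ)/sin δ ≈ 0.585.
p = a·p₁ + b·p₂ ≈ (-0.097, -0.975, 0.198); φ = arcsin(p_z) ≈ 11.41°, λ = atan2(p_y, p_x) ≈ -95.70°.

≈ (11.4°N, 95.7°W)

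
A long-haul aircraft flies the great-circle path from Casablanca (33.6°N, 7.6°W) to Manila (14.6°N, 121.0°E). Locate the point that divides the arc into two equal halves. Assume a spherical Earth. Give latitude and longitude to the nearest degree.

Write both endpoints as unit vectors p₁, p₂ with components (cos φ cos λ, cos φ sin λ, sin φ).
The central angle between the endpoints is δ = arccos(p₁·p₂) ≈ 1.943 rad (111.3°).
Interpolate at f = 1/2 with slerp weights a = sin((1−f)δ)/sin δ ≈ 0.886, b = sin(fδ)/sin δ ≈ 0.886.
p = a·p₁ + b·p₂ ≈ (0.290, 0.637, 0.714); φ = arcsin(p_z) ≈ 45.55°, λ = atan2(p_y, p_x) ≈ 65.54°.

≈ 46°N, 66°E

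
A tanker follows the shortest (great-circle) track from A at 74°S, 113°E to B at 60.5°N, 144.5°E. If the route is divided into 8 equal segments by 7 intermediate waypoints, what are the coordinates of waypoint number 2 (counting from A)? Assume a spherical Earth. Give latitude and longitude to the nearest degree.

≈ 41°S, 129°E

From cos δ = sin φ₁ sin φ₂ + cos φ₁ cos φ₂ cos Δλ, the central angle is δ ≈ 2.376 rad (136.1°).
Interpolate at f = 2/8 with slerp weights a = sin((1−f)δ)/sin δ ≈ 1.411, b = sin(fδ)/sin δ ≈ 0.808.
p = a·p₁ + b·p₂ ≈ (-0.476, 0.589, -0.653); φ = arcsin(p_z) ≈ -40.80°, λ = atan2(p_y, p_x) ≈ 128.93°.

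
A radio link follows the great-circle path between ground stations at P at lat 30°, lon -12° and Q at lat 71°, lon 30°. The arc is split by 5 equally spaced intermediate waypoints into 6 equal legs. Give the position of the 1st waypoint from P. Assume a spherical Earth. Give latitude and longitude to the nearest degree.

≈ lat 37°, lon -9°

Write both endpoints as unit vectors p₁, p₂ with components (cos φ cos λ, cos φ sin λ, sin φ).
The central angle between the endpoints is δ = arccos(p₁·p₂) ≈ 0.820 rad (47.0°).
Interpolate at f = 1/6 with slerp weights a = sin((1−f)δ)/sin δ ≈ 0.864, b = sin(fδ)/sin δ ≈ 0.186.
p = a·p₁ + b·p₂ ≈ (0.784, -0.125, 0.608); φ = arcsin(p_z) ≈ 37.44°, λ = atan2(p_y, p_x) ≈ -9.07°.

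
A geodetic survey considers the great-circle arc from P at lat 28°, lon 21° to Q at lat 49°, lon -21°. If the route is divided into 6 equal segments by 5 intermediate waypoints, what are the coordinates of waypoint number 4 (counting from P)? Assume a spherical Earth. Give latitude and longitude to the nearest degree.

Convert each endpoint to a unit vector on the sphere (x = cos φ cos λ, y = cos φ sin λ, z = sin φ).
The central angle between the endpoints is δ = arccos(p₁·p₂) ≈ 0.668 rad (38.3°).
Interpolate at f = 4/6 with slerp weights a = sin((1−f)δ)/sin δ ≈ 0.357, b = sin(fδ)/sin δ ≈ 0.695.
p = a·p₁ + b·p₂ ≈ (0.720, -0.051, 0.692); φ = arcsin(p_z) ≈ 43.81°, λ = atan2(p_y, p_x) ≈ -4.03°.

≈ lat 44°, lon -4°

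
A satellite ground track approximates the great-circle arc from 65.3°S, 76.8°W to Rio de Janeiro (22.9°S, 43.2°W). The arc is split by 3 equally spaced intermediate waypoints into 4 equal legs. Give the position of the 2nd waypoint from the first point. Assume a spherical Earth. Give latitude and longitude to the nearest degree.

The haversine formula gives a central angle δ ≈ 0.831 rad (47.6°) between the endpoints.
Interpolate at f = 2/4 with slerp weights a = sin((1−f)δ)/sin δ ≈ 0.546, b = sin(fδ)/sin δ ≈ 0.546.
p = a·p₁ + b·p₂ ≈ (0.419, -0.567, -0.709); φ = arcsin(p_z) ≈ -45.17°, λ = atan2(p_y, p_x) ≈ -53.53°.

≈ 45°S, 54°W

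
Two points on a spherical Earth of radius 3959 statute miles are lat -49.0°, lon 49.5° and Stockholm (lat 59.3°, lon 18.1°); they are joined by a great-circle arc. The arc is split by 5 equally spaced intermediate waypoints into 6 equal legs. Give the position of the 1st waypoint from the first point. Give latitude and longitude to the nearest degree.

Convert each endpoint to a unit vector on the sphere (x = cos φ cos λ, y = cos φ sin λ, z = sin φ).
The central angle between the endpoints is δ = arccos(p₁·p₂) ≈ 1.942 rad (111.3°).
Interpolate at f = 1/6 with slerp weights a = sin((1−f)δ)/sin δ ≈ 1.072, b = sin(fδ)/sin δ ≈ 0.341.
p = a·p₁ + b·p₂ ≈ (0.622, 0.589, -0.516); φ = arcsin(p_z) ≈ -31.03°, λ = atan2(p_y, p_x) ≈ 43.42°.

≈ lat -31°, lon 43°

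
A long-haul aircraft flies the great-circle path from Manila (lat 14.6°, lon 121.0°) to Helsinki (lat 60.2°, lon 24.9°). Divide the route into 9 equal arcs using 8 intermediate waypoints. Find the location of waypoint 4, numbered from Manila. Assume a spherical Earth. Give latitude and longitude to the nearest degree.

Write both endpoints as unit vectors p₁, p₂ with components (cos φ cos λ, cos φ sin λ, sin φ).
The central angle between the endpoints is δ = arccos(p₁·p₂) ≈ 1.402 rad (80.3°).
Interpolate at f = 4/9 with slerp weights a = sin((1−f)δ)/sin δ ≈ 0.713, b = sin(fδ)/sin δ ≈ 0.592.
p = a·p₁ + b·p₂ ≈ (-0.088, 0.715, 0.693); φ = arcsin(p_z) ≈ 43.90°, λ = atan2(p_y, p_x) ≈ 97.04°.

≈ lat 44°, lon 97°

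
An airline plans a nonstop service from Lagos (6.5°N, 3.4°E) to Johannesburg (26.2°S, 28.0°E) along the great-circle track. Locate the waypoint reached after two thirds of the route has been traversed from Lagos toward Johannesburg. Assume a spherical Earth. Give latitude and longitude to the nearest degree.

≈ 16°S, 19°E

Convert each endpoint to a unit vector on the sphere (x = cos φ cos λ, y = cos φ sin λ, z = sin φ).
The central angle between the endpoints is δ = arccos(p₁·p₂) ≈ 0.707 rad (40.5°).
Interpolate at f = 2/3 with slerp weights a = sin((1−f)δ)/sin δ ≈ 0.359, b = sin(fδ)/sin δ ≈ 0.699.
p = a·p₁ + b·p₂ ≈ (0.910, 0.316, -0.268); φ = arcsin(p_z) ≈ -15.54°, λ = atan2(p_y, p_x) ≈ 19.12°.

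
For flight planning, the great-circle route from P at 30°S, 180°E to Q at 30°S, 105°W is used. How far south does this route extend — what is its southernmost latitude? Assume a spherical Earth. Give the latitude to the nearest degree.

≈ 36°S

The great circle lies in the plane with unit normal n̂ = (p₁ × p₂)/|p₁ × p₂|.
Here n̂_z ≈ +0.809; the vertex latitude is φ_max = arccos|n̂_z| ≈ 36.0°.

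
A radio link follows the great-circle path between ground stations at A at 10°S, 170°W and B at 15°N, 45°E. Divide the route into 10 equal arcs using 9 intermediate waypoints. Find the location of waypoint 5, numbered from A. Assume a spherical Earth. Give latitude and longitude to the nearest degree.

The haversine formula gives a central angle δ ≈ 2.540 rad (145.5°) between the endpoints.
Interpolate at f = 5/10 with slerp weights a = sin((1−f)δ)/sin δ ≈ 1.686, b = sin(fδ)/sin δ ≈ 1.686.
p = a·p₁ + b·p₂ ≈ (-0.484, 0.863, 0.144); φ = arcsin(p_z) ≈ 8.26°, λ = atan2(p_y, p_x) ≈ 119.26°.

≈ 8°N, 119°E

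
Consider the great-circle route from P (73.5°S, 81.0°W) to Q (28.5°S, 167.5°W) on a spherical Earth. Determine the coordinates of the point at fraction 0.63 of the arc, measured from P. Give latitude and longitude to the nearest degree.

≈ (50°S, 156°W)

From cos δ = sin φ₁ sin φ₂ + cos φ₁ cos φ₂ cos Δλ, the central angle is δ ≈ 1.078 rad (61.8°).
Interpolate at f = 0.63 with slerp weights a = sin((1−f)δ)/sin δ ≈ 0.441, b = sin(fδ)/sin δ ≈ 0.713.
p = a·p₁ + b·p₂ ≈ (-0.592, -0.259, -0.763); φ = arcsin(p_z) ≈ -49.72°, λ = atan2(p_y, p_x) ≈ -156.35°.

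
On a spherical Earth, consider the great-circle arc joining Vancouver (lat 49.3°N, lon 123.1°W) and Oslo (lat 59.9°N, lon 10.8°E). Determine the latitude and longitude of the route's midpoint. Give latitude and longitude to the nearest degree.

The haversine formula gives a central angle δ ≈ 1.127 rad (64.6°) between the endpoints.
Interpolate at f = 1/2 with slerp weights a = sin((1−f)δ)/sin δ ≈ 0.591, b = sin(fδ)/sin δ ≈ 0.591.
p = a·p₁ + b·p₂ ≈ (0.081, -0.268, 0.960); φ = arcsin(p_z) ≈ 73.77°, λ = atan2(p_y, p_x) ≈ -73.20°.

≈ lat 74°N, lon 73°W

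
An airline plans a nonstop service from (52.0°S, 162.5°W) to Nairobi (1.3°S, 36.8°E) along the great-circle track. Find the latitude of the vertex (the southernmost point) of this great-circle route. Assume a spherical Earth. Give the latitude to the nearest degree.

≈ 76°S

The great circle lies in the plane with unit normal n̂ = (p₁ × p₂)/|p₁ × p₂|.
Here n̂_z ≈ -0.246; the vertex latitude is φ_max = arccos|n̂_z| ≈ 75.7°.
Check via Clairaut: cos φ_max = |cos φ₁| · sin C = cos(52.0°)·sin(156.4°) ≈ 0.246, again giving ≈ 75.7°.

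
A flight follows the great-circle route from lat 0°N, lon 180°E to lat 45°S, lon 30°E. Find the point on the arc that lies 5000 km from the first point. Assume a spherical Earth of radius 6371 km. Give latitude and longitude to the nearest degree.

≈ lat 39°S, lon 156°E

From cos δ = sin φ₁ sin φ₂ + cos φ₁ cos φ₂ cos Δλ, the central angle is δ ≈ 2.230 rad (127.8°). The total great-circle distance is δ·R ≈ 2.230 × 6371 ≈ 14206 km, so the target fraction is f = 5000/14206 ≈ 0.352.
Interpolate at f ≈ 0.352 with slerp weights a = sin((1−f)δ)/sin δ ≈ 1.255, b = sin(fδ)/sin δ ≈ 0.894.
p = a·p₁ + b·p₂ ≈ (-0.708, 0.316, -0.632); φ = arcsin(p_z) ≈ -39.20°, λ = atan2(p_y, p_x) ≈ 155.93°.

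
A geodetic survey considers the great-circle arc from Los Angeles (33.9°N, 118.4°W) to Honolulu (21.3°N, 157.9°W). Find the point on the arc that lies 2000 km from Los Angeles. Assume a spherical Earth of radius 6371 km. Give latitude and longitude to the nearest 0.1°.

Convert each endpoint to a unit vector on the sphere (x = cos φ cos λ, y = cos φ sin λ, z = sin φ).
The central angle between the endpoints is δ = arccos(p₁·p₂) ≈ 0.645 rad (36.9°). The total great-circle distance is δ·R ≈ 0.645 × 6371 ≈ 4107 km, so the target fraction is f = 2000/4107 ≈ 0.487.
Interpolate at f ≈ 0.487 with slerp weights a = sin((1−f)δ)/sin δ ≈ 0.540, b = sin(fδ)/sin δ ≈ 0.514.
p = a·p₁ + b·p₂ ≈ (-0.657, -0.575, 0.488); φ = arcsin(p_z) ≈ 29.21°, λ = atan2(p_y, p_x) ≈ -138.82°.

≈ (29.2°N, 138.8°W)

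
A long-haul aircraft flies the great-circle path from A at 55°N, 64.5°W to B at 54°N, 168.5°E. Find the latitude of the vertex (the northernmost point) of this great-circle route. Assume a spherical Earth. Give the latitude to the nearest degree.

≈ 72°N

The great circle lies in the plane with unit normal n̂ = (p₁ × p₂)/|p₁ × p₂|.
Here n̂_z ≈ -0.303; the vertex latitude is φ_max = arccos|n̂_z| ≈ 72.3°.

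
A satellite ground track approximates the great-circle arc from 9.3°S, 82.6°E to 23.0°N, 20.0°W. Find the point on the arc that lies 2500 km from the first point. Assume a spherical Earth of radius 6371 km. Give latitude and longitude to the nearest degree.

Convert each endpoint to a unit vector on the sphere (x = cos φ cos λ, y = cos φ sin λ, z = sin φ).
The central angle between the endpoints is δ = arccos(p₁·p₂) ≈ 1.835 rad (105.1°). The total great-circle distance is δ·R ≈ 1.835 × 6371 ≈ 11692 km, so the target fraction is f = 2500/11692 ≈ 0.214.
Interpolate at f ≈ 0.214 with slerp weights a = sin((1−f)δ)/sin δ ≈ 1.028, b = sin(fδ)/sin δ ≈ 0.396.
p = a·p₁ + b·p₂ ≈ (0.473, 0.881, -0.011); φ = arcsin(p_z) ≈ -0.64°, λ = atan2(p_y, p_x) ≈ 61.75°.

≈ 1°S, 62°E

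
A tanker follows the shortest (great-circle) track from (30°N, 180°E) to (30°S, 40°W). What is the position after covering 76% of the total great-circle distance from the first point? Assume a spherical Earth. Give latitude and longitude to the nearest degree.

≈ (19°S, 77°W)

Write both endpoints as unit vectors p₁, p₂ with components (cos φ cos λ, cos φ sin λ, sin φ).
The central angle between the endpoints is δ = arccos(p₁·p₂) ≈ 2.540 rad (145.5°).
Interpolate at f = 0.76 with slerp weights a = sin((1−f)δ)/sin δ ≈ 1.012, b = sin(fδ)/sin δ ≈ 1.654.
p = a·p₁ + b·p₂ ≈ (0.221, -0.921, -0.321); φ = arcsin(p_z) ≈ -18.73°, λ = atan2(p_y, p_x) ≈ -76.50°.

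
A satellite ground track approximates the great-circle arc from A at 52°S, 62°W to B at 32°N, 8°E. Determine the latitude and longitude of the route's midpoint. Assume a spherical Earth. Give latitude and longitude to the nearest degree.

≈ 12°S, 21°W

From cos δ = sin φ₁ sin φ₂ + cos φ₁ cos φ₂ cos Δλ, the central angle is δ ≈ 1.812 rad (103.8°).
Interpolate at f = 1/2 with slerp weights a = sin((1−f)δ)/sin δ ≈ 0.811, b = sin(fδ)/sin δ ≈ 0.811.
p = a·p₁ + b·p₂ ≈ (0.915, -0.345, -0.209); φ = arcsin(p_z) ≈ -12.08°, λ = atan2(p_y, p_x) ≈ -20.66°.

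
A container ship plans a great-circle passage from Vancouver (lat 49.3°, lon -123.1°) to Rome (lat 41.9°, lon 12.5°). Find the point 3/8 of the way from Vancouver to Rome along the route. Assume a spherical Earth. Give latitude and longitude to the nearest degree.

Convert each endpoint to a unit vector on the sphere (x = cos φ cos λ, y = cos φ sin λ, z = sin φ).
The central angle between the endpoints is δ = arccos(p₁·p₂) ≈ 1.411 rad (80.8°).
Interpolate at f = 3/8 with slerp weights a = sin((1−f)δ)/sin δ ≈ 0.782, b = sin(fδ)/sin δ ≈ 0.511.
p = a·p₁ + b·p₂ ≈ (0.093, -0.345, 0.934); φ = arcsin(p_z) ≈ 69.08°, λ = atan2(p_y, p_x) ≈ -74.89°.

≈ lat 69°, lon -75°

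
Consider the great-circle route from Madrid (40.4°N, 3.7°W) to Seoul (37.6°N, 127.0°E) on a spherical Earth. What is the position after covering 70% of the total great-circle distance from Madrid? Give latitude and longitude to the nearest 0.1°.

Convert each endpoint to a unit vector on the sphere (x = cos φ cos λ, y = cos φ sin λ, z = sin φ).
The central angle between the endpoints is δ = arccos(p₁·p₂) ≈ 1.569 rad (89.9°).
Interpolate at f = 0.70 with slerp weights a = sin((1−f)δ)/sin δ ≈ 0.453, b = sin(fδ)/sin δ ≈ 0.890.
p = a·p₁ + b·p₂ ≈ (-0.080, 0.541, 0.837); φ = arcsin(p_z) ≈ 56.84°, λ = atan2(p_y, p_x) ≈ 98.40°.

≈ 56.8°N, 98.4°E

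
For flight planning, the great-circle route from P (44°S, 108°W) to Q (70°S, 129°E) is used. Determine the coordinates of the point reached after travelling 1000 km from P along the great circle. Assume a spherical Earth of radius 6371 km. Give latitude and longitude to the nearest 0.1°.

Write both endpoints as unit vectors p₁, p₂ with components (cos φ cos λ, cos φ sin λ, sin φ).
The central angle between the endpoints is δ = arccos(p₁·p₂) ≈ 1.025 rad (58.8°). The total great-circle distance is δ·R ≈ 1.025 × 6371 ≈ 6533 km, so the target fraction is f = 1000/6533 ≈ 0.153.
Interpolate at f ≈ 0.153 with slerp weights a = sin((1−f)δ)/sin δ ≈ 0.893, b = sin(fδ)/sin δ ≈ 0.183.
p = a·p₁ + b·p₂ ≈ (-0.238, -0.562, -0.792); φ = arcsin(p_z) ≈ -52.38°, λ = atan2(p_y, p_x) ≈ -112.93°.

≈ (52.4°S, 112.9°W)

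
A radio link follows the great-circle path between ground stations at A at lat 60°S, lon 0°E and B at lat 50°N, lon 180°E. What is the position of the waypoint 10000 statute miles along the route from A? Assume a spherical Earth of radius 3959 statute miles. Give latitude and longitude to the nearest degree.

From cos δ = sin φ₁ sin φ₂ + cos φ₁ cos φ₂ cos Δλ, the central angle is δ ≈ 2.967 rad (170.0°). The total great-circle distance is δ·R ≈ 2.967 × 3959 ≈ 11747 mi, so the target fraction is f = 10000/11747 ≈ 0.851.
Interpolate at f ≈ 0.851 with slerp weights a = sin((1−f)δ)/sin δ ≈ 2.459, b = sin(fδ)/sin δ ≈ 3.326.
p = a·p₁ + b·p₂ ≈ (-0.908, 0.000, 0.418); φ = arcsin(p_z) ≈ 24.72°, λ = atan2(p_y, p_x) ≈ 180.00°.

≈ lat 25°N, lon 180°E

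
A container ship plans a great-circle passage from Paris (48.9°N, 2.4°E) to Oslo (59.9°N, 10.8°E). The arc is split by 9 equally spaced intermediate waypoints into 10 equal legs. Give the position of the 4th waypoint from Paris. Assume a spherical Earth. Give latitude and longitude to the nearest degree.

≈ 53°N, 5°E

Write both endpoints as unit vectors p₁, p₂ with components (cos φ cos λ, cos φ sin λ, sin φ).
The central angle between the endpoints is δ = arccos(p₁·p₂) ≈ 0.210 rad (12.0°).
Interpolate at f = 4/10 with slerp weights a = sin((1−f)δ)/sin δ ≈ 0.603, b = sin(fδ)/sin δ ≈ 0.402.
p = a·p₁ + b·p₂ ≈ (0.594, 0.054, 0.802); φ = arcsin(p_z) ≈ 53.37°, λ = atan2(p_y, p_x) ≈ 5.23°.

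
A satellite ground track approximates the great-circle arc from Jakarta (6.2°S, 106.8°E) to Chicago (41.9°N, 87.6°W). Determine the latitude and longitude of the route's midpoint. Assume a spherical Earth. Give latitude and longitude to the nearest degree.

≈ 59°N, 141°E

Convert each endpoint to a unit vector on the sphere (x = cos φ cos λ, y = cos φ sin λ, z = sin φ).
The central angle between the endpoints is δ = arccos(p₁·p₂) ≈ 2.480 rad (142.1°).
Interpolate at f = 1/2 with slerp weights a = sin((1−f)δ)/sin δ ≈ 1.539, b = sin(fδ)/sin δ ≈ 1.539.
p = a·p₁ + b·p₂ ≈ (-0.394, 0.320, 0.861); φ = arcsin(p_z) ≈ 59.48°, λ = atan2(p_y, p_x) ≈ 140.92°.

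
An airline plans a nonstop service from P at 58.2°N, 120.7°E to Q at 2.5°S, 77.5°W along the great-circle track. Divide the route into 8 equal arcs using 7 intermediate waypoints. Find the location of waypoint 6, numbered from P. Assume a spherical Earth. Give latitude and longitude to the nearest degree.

From cos δ = sin φ₁ sin φ₂ + cos φ₁ cos φ₂ cos Δλ, the central angle is δ ≈ 2.138 rad (122.5°).
Interpolate at f = 6/8 with slerp weights a = sin((1−f)δ)/sin δ ≈ 0.604, b = sin(fδ)/sin δ ≈ 1.185.
p = a·p₁ + b·p₂ ≈ (0.094, -0.882, 0.462); φ = arcsin(p_z) ≈ 27.49°, λ = atan2(p_y, p_x) ≈ -83.93°.

≈ 27°N, 84°W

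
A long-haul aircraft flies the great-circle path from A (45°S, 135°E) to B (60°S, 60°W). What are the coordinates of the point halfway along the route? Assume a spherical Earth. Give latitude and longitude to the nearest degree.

The haversine formula gives a central angle δ ≈ 1.297 rad (74.3°) between the endpoints.
Interpolate at f = 1/2 with slerp weights a = sin((1−f)δ)/sin δ ≈ 0.627, b = sin(fδ)/sin δ ≈ 0.627.
p = a·p₁ + b·p₂ ≈ (-0.157, 0.042, -0.987); φ = arcsin(p_z) ≈ -80.66°, λ = atan2(p_y, p_x) ≈ 165.00°.

≈ (81°S, 165°E)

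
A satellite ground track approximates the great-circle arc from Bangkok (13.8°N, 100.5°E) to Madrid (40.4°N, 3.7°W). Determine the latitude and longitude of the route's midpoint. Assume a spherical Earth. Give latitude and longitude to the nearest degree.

≈ 39°N, 57°E

Convert each endpoint to a unit vector on the sphere (x = cos φ cos λ, y = cos φ sin λ, z = sin φ).
The central angle between the endpoints is δ = arccos(p₁·p₂) ≈ 1.598 rad (91.5°).
Interpolate at f = 1/2 with slerp weights a = sin((1−f)δ)/sin δ ≈ 0.717, b = sin(fδ)/sin δ ≈ 0.717.
p = a·p₁ + b·p₂ ≈ (0.418, 0.649, 0.636); φ = arcsin(p_z) ≈ 39.46°, λ = atan2(p_y, p_x) ≈ 57.23°.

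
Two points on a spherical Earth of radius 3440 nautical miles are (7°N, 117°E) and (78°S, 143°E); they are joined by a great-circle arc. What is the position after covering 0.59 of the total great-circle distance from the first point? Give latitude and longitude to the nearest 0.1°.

≈ (43.6°S, 122.6°E)

Convert each endpoint to a unit vector on the sphere (x = cos φ cos λ, y = cos φ sin λ, z = sin φ).
The central angle between the endpoints is δ = arccos(p₁·p₂) ≈ 1.504 rad (86.2°).
Interpolate at f = 0.59 with slerp weights a = sin((1−f)δ)/sin δ ≈ 0.580, b = sin(fδ)/sin δ ≈ 0.777.
p = a·p₁ + b·p₂ ≈ (-0.390, 0.610, -0.690); φ = arcsin(p_z) ≈ -43.60°, λ = atan2(p_y, p_x) ≈ 122.61°.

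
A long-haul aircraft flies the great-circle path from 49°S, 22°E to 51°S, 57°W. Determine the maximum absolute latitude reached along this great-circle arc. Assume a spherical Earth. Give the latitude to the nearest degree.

≈ 57°S

The great circle lies in the plane with unit normal n̂ = (p₁ × p₂)/|p₁ × p₂|.
Here n̂_z ≈ -0.543; the vertex latitude is φ_max = arccos|n̂_z| ≈ 57.1°.
Check via Clairaut: cos φ_max = |cos φ₁| · sin C = cos(49.0°)·sin(124.2°) ≈ 0.543, again giving ≈ 57.1°.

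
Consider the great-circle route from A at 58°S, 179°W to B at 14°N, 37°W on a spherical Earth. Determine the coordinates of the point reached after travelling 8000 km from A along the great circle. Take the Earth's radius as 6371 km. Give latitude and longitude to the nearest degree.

≈ 36°S, 62°W

Write both endpoints as unit vectors p₁, p₂ with components (cos φ cos λ, cos φ sin λ, sin φ).
The central angle between the endpoints is δ = arccos(p₁·p₂) ≈ 2.227 rad (127.6°). The total great-circle distance is δ·R ≈ 2.227 × 6371 ≈ 14190 km, so the target fraction is f = 8000/14190 ≈ 0.564.
Interpolate at f ≈ 0.564 with slerp weights a = sin((1−f)δ)/sin δ ≈ 1.042, b = sin(fδ)/sin δ ≈ 1.200.
p = a·p₁ + b·p₂ ≈ (0.378, -0.711, -0.594); φ = arcsin(p_z) ≈ -36.42°, λ = atan2(p_y, p_x) ≈ -62.00°.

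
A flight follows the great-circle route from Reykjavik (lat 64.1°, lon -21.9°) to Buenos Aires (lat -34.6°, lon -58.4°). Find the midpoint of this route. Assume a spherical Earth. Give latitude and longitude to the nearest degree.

≈ lat 15°, lon -46°

Write both endpoints as unit vectors p₁, p₂ with components (cos φ cos λ, cos φ sin λ, sin φ).
The central angle between the endpoints is δ = arccos(p₁·p₂) ≈ 1.794 rad (102.8°).
Interpolate at f = 1/2 with slerp weights a = sin((1−f)δ)/sin δ ≈ 0.802, b = sin(fδ)/sin δ ≈ 0.802.
p = a·p₁ + b·p₂ ≈ (0.671, -0.693, 0.266); φ = arcsin(p_z) ≈ 15.42°, λ = atan2(p_y, p_x) ≈ -45.92°.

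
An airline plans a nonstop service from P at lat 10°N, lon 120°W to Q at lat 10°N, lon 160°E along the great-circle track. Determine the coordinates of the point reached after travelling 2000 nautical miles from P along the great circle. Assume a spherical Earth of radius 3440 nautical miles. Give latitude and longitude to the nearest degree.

From cos δ = sin φ₁ sin φ₂ + cos φ₁ cos φ₂ cos Δλ, the central angle is δ ≈ 1.371 rad (78.5°). The total great-circle distance is δ·R ≈ 1.371 × 3440 ≈ 4716 nmi, so the target fraction is f = 2000/4716 ≈ 0.424.
Interpolate at f ≈ 0.424 with slerp weights a = sin((1−f)δ)/sin δ ≈ 0.724, b = sin(fδ)/sin δ ≈ 0.560.
p = a·p₁ + b·p₂ ≈ (-0.875, -0.429, 0.223); φ = arcsin(p_z) ≈ 12.89°, λ = atan2(p_y, p_x) ≈ -153.88°.

≈ lat 13°N, lon 154°W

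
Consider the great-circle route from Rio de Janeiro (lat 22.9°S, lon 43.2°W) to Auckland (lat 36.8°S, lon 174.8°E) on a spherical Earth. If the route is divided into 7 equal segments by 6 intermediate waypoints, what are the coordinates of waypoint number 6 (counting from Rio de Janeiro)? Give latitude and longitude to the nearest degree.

Convert each endpoint to a unit vector on the sphere (x = cos φ cos λ, y = cos φ sin λ, z = sin φ).
The central angle between the endpoints is δ = arccos(p₁·p₂) ≈ 1.926 rad (110.4°).
Interpolate at f = 6/7 with slerp weights a = sin((1−f)δ)/sin δ ≈ 0.290, b = sin(fδ)/sin δ ≈ 1.063.
p = a·p₁ + b·p₂ ≈ (-0.653, -0.106, -0.750); φ = arcsin(p_z) ≈ -48.57°, λ = atan2(p_y, p_x) ≈ -170.81°.

≈ lat 49°S, lon 171°W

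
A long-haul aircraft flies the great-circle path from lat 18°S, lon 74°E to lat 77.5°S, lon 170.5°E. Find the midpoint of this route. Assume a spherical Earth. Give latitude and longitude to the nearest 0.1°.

Convert each endpoint to a unit vector on the sphere (x = cos φ cos λ, y = cos φ sin λ, z = sin φ).
The central angle between the endpoints is δ = arccos(p₁·p₂) ≈ 1.289 rad (73.8°).
Interpolate at f = 1/2 with slerp weights a = sin((1−f)δ)/sin δ ≈ 0.625, b = sin(fδ)/sin δ ≈ 0.625.
p = a·p₁ + b·p₂ ≈ (0.030, 0.594, -0.804); φ = arcsin(p_z) ≈ -53.50°, λ = atan2(p_y, p_x) ≈ 87.07°.

≈ lat 53.5°S, lon 87.1°E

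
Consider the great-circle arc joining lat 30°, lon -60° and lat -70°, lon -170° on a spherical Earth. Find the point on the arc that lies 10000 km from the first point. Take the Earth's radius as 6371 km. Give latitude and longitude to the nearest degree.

Write both endpoints as unit vectors p₁, p₂ with components (cos φ cos λ, cos φ sin λ, sin φ).
The central angle between the endpoints is δ = arccos(p₁·p₂) ≈ 2.179 rad (124.8°). The total great-circle distance is δ·R ≈ 2.179 × 6371 ≈ 13881 km, so the target fraction is f = 10000/13881 ≈ 0.720.
Interpolate at f ≈ 0.720 with slerp weights a = sin((1−f)δ)/sin δ ≈ 0.697, b = sin(fδ)/sin δ ≈ 1.218.
p = a·p₁ + b·p₂ ≈ (-0.109, -0.595, -0.796); φ = arcsin(p_z) ≈ -52.78°, λ = atan2(p_y, p_x) ≈ -100.34°.

≈ lat -53°, lon -100°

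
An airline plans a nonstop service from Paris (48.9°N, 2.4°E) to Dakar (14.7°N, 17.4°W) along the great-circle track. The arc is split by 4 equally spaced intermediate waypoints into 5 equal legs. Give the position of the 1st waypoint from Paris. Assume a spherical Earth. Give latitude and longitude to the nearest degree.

The haversine formula gives a central angle δ ≈ 0.661 rad (37.9°) between the endpoints.
Interpolate at f = 1/5 with slerp weights a = sin((1−f)δ)/sin δ ≈ 0.822, b = sin(fδ)/sin δ ≈ 0.215.
p = a·p₁ + b·p₂ ≈ (0.738, -0.039, 0.674); φ = arcsin(p_z) ≈ 42.36°, λ = atan2(p_y, p_x) ≈ -3.06°.

≈ 42°N, 3°W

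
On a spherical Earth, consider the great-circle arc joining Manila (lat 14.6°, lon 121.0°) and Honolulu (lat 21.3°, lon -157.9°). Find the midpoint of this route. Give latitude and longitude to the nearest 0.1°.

Write both endpoints as unit vectors p₁, p₂ with components (cos φ cos λ, cos φ sin λ, sin φ).
The central angle between the endpoints is δ = arccos(p₁·p₂) ≈ 1.338 rad (76.6°).
Interpolate at f = 1/2 with slerp weights a = sin((1−f)δ)/sin δ ≈ 0.637, b = sin(fδ)/sin δ ≈ 0.637.
p = a·p₁ + b·p₂ ≈ (-0.868, 0.305, 0.392); φ = arcsin(p_z) ≈ 23.09°, λ = atan2(p_y, p_x) ≈ 160.62°.

≈ lat 23.1°, lon 160.6°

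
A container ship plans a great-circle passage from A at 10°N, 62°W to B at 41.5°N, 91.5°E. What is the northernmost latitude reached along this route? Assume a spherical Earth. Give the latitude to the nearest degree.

≈ 67°N

The great circle lies in the plane with unit normal n̂ = (p₁ × p₂)/|p₁ × p₂|.
Here n̂_z ≈ +0.393; the vertex latitude is φ_max = arccos|n̂_z| ≈ 66.9°.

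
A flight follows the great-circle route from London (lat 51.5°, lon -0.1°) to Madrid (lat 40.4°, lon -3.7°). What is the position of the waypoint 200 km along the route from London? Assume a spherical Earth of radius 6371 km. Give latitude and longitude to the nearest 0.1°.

≈ lat 49.8°, lon -0.8°

Write both endpoints as unit vectors p₁, p₂ with components (cos φ cos λ, cos φ sin λ, sin φ).
The central angle between the endpoints is δ = arccos(p₁·p₂) ≈ 0.199 rad (11.4°). The total great-circle distance is δ·R ≈ 0.199 × 6371 ≈ 1265 km, so the target fraction is f = 200/1265 ≈ 0.158.
Interpolate at f ≈ 0.158 with slerp weights a = sin((1−f)δ)/sin δ ≈ 0.843, b = sin(fδ)/sin δ ≈ 0.159.
p = a·p₁ + b·p₂ ≈ (0.646, -0.009, 0.763); φ = arcsin(p_z) ≈ 49.75°, λ = atan2(p_y, p_x) ≈ -0.77°.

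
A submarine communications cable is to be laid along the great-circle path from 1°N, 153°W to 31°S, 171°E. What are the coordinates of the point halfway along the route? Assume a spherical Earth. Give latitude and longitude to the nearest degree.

≈ 16°S, 170°W

Convert each endpoint to a unit vector on the sphere (x = cos φ cos λ, y = cos φ sin λ, z = sin φ).
The central angle between the endpoints is δ = arccos(p₁·p₂) ≈ 0.817 rad (46.8°).
Interpolate at f = 1/2 with slerp weights a = sin((1−f)δ)/sin δ ≈ 0.545, b = sin(fδ)/sin δ ≈ 0.545.
p = a·p₁ + b·p₂ ≈ (-0.947, -0.174, -0.271); φ = arcsin(p_z) ≈ -15.73°, λ = atan2(p_y, p_x) ≈ -169.57°.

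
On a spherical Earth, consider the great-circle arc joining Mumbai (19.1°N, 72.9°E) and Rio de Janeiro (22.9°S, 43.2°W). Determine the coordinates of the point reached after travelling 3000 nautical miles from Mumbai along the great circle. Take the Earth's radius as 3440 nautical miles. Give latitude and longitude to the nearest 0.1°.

Convert each endpoint to a unit vector on the sphere (x = cos φ cos λ, y = cos φ sin λ, z = sin φ).
The central angle between the endpoints is δ = arccos(p₁·p₂) ≈ 2.106 rad (120.7°). The total great-circle distance is δ·R ≈ 2.106 × 3440 ≈ 7246 nmi, so the target fraction is f = 3000/7246 ≈ 0.414.
Interpolate at f ≈ 0.414 with slerp weights a = sin((1−f)δ)/sin δ ≈ 1.098, b = sin(fδ)/sin δ ≈ 0.890.
p = a·p₁ + b·p₂ ≈ (0.903, 0.430, 0.013); φ = arcsin(p_z) ≈ 0.73°, λ = atan2(p_y, p_x) ≈ 25.46°.

≈ 0.7°N, 25.5°E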